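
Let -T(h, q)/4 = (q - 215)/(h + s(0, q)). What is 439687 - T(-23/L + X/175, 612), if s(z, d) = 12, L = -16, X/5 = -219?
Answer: 1768870707/4021 ≈ 4.3991e+5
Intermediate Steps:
X = -1095 (X = 5*(-219) = -1095)
T(h, q) = -4*(-215 + q)/(12 + h) (T(h, q) = -4*(q - 215)/(h + 12) = -4*(-215 + q)/(12 + h))
439687 - T(-23/L + X/175, 612) = 439687 - 4*(215 - 1*612)/(12 + (-23/(-16) - 1095/175)) = 439687 - 4*(215 - 612)/(12 + (-23*(-1/16) - 1095*1/175)) = 439687 - 4*(-397)/(12 + (23/16 - 219/35)) = 439687 - 4*(-397)/(12 - 2699/560) = 439687 - 4*(-397)/4021/560 = 439687 - 4*560*(-397)/4021 = 439687 - 1*(-889280/4021) = 439687 + 889280/4021 = 1768870707/4021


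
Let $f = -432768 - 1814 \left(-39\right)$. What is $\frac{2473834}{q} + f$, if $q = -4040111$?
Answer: $- \frac{63591806012}{175657} \approx -3.6202 \cdot 10^{5}$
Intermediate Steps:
$f = -362022$ ($f = -432768 - -70746 = -432768 + 70746 = -362022$)
$\frac{2473834}{q} + f = \frac{2473834}{-4040111} - 362022 = 2473834 \left(- \frac{1}{4040111}\right) - 362022 = - \frac{107558}{175657} - 362022 = - \frac{63591806012}{175657}$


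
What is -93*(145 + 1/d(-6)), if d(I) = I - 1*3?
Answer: -40424/3 ≈ -13475.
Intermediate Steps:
d(I) = -3 + I (d(I) = I - 3 = -3 + I)
-93*(145 + 1/d(-6)) = -93*(145 + 1/(-3 - 6)) = -93*(145 + 1/(-9)) = -93*(145 - ⅑) = -93*1304/9 = -40424/3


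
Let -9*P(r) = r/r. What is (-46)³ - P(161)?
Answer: -876023/9 ≈ -97336.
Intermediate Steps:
P(r) = -⅑ (P(r) = -r/(9*r) = -⅑*1 = -⅑)
(-46)³ - P(161) = (-46)³ - 1*(-⅑) = -97336 + ⅑ = -876023/9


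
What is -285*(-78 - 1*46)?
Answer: 35340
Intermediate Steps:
-285*(-78 - 1*46) = -285*(-78 - 46) = -285*(-124) = 35340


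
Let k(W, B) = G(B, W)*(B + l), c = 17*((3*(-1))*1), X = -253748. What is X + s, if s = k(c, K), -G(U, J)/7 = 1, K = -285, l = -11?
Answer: -251676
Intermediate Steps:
G(U, J) = -7 (G(U, J) = -7*1 = -7)
c = -51 (c = 17*(-3*1) = 17*(-3) = -51)
k(W, B) = 77 - 7*B (k(W, B) = -7*(B - 11) = -7*(-11 + B) = 77 - 7*B)
s = 2072 (s = 77 - 7*(-285) = 77 + 1995 = 2072)
X + s = -253748 + 2072 = -251676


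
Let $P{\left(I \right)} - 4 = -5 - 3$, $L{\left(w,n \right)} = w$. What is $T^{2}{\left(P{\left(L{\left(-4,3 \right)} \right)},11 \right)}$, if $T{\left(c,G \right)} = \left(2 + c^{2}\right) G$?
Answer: $39204$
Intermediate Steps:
$P{\left(I \right)} = -4$ ($P{\left(I \right)} = 4 - 8 = -4$)
$T{\left(c,G \right)} = G \left(2 + c^{2}\right)$
$T^{2}{\left(P{\left(L{\left(-4,3 \right)} \right)},11 \right)} = \left(11 \left(2 + \left(-4\right)^{2}\right)\right)^{2} = \left(11 \left(2 + 16\right)\right)^{2} = \left(11 \cdot 18\right)^{2} = 198^{2} = 39204$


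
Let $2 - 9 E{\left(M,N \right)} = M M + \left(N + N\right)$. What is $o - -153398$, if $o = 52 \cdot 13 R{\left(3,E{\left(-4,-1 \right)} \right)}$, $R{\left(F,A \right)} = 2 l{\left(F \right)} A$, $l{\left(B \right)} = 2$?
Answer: $\frac{449378}{3} \approx 1.4979 \cdot 10^{5}$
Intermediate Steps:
$E{\left(M,N \right)} = \frac{2}{9} - \frac{2 N}{9} - \frac{M^{2}}{9}$ ($E{\left(M,N \right)} = \frac{2}{9} - \frac{M M + \left(N + N\right)}{9} = \frac{2}{9} - \frac{M^{2} + 2 N}{9} = \frac{2}{9} - \left(\frac{M^{2}}{9} + \frac{2 N}{9}\right) = \frac{2}{9} - \frac{2 N}{9} - \frac{M^{2}}{9}$)
$R{\left(F,A \right)} = 4 A$ ($R{\left(F,A \right)} = 2 \cdot 2 A = 4 A$)
$o = - \frac{10816}{3}$ ($o = 52 \cdot 13 \cdot 4 \left(\frac{2}{9} - - \frac{2}{9} - \frac{\left(-4\right)^{2}}{9}\right) = 676 \cdot 4 \left(\frac{2}{9} + \frac{2}{9} - \frac{16}{9}\right) = 676 \cdot 4 \left(- \frac{4}{3}\right) = 676 \left(- \frac{16}{3}\right) = - \frac{10816}{3} \approx -3605.3$)
$o - -153398 = - \frac{10816}{3} - -153398 = - \frac{10816}{3} + 153398 = \frac{449378}{3}$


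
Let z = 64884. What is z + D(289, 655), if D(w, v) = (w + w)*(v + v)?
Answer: 822064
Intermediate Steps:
D(w, v) = 4*v*w (D(w, v) = (2*w)*(2*v) = 4*v*w)
z + D(289, 655) = 64884 + 4*655*289 = 64884 + 757180 = 822064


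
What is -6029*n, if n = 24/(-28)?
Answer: 36174/7 ≈ 5167.7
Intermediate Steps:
n = -6/7 (n = 24*(-1/28) = -6/7 ≈ -0.85714)
-6029*n = -(-36174)/7 = -6029*(-6/7) = 36174/7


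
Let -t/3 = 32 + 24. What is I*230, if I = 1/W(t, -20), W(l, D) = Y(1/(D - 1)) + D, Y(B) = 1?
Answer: -230/19 ≈ -12.105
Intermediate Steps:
t = -168 (t = -3*(32 + 24) = -3*56 = -168)
W(l, D) = 1 + D
I = -1/19 (I = 1/(1 - 20) = 1/(-19) = -1/19 ≈ -0.052632)
I*230 = -1/19*230 = -230/19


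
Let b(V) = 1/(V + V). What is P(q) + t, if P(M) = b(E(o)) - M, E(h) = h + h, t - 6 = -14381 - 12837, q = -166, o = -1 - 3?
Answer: -432737/16 ≈ -27046.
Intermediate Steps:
o = -4
t = -27212 (t = 6 + (-14381 - 12837) = 6 - 27218 = -27212)
E(h) = 2*h
b(V) = 1/(2*V)
P(M) = -1/16 - M (P(M) = 1/(2*((2*(-4)))) - M = (½)/(-8) - M = (½)*(-⅛) - M = -1/16 - M)
P(q) + t = (-1/16 - 1*(-166)) - 27212 = (-1/16 + 166) - 27212 = 2655/16 - 27212 = -432737/16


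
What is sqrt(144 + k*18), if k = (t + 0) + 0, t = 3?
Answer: 3*sqrt(22) ≈ 14.071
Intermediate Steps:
k = 3 (k = (3 + 0) + 0 = 3 + 0 = 3)
sqrt(144 + k*18) = sqrt(144 + 3*18) = sqrt(144 + 54) = sqrt(198) = 3*sqrt(22)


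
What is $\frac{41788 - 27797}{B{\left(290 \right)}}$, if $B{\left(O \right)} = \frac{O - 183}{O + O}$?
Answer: $\frac{8114780}{107} \approx 75839.0$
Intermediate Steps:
$B{\left(O \right)} = \frac{-183 + O}{2 O}$
$\frac{41788 - 27797}{B{\left(290 \right)}} = \frac{41788 - 27797}{\frac{1}{2} \cdot \frac{1}{290} \left(-183 + 290\right)} = \frac{13991}{\frac{1}{2} \cdot \frac{1}{290} \cdot 107} = \frac{13991}{\frac{107}{580}} = 13991 \cdot \frac{580}{107} = \frac{8114780}{107}$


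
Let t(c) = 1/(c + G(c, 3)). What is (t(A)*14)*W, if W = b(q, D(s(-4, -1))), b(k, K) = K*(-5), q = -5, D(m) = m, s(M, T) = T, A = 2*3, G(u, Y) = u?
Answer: 35/6 ≈ 5.8333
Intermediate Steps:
A = 6
b(k, K) = -5*K
W = 5 (W = -5*(-1) = 5)
t(c) = 1/(2*c) (t(c) = 1/(c + c) = 1/(2*c))
(t(A)*14)*W = (((½)/6)*14)*5 = (((½)*(⅙))*14)*5 = ((1/12)*14)*5 = (7/6)*5 = 35/6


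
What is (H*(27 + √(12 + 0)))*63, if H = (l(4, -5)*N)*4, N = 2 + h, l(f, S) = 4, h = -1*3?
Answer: -27216 - 2016*√3 ≈ -30708.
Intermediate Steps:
h = -3
N = -1 (N = 2 - 3 = -1)
H = -16 (H = (4*(-1))*4 = -4*4 = -16)
(H*(27 + √(12 + 0)))*63 = -16*(27 + √(12 + 0))*63 = -16*(27 + √12)*63 = -16*(27 + 2*√3)*63 = (-432 - 32*√3)*63 = -27216 - 2016*√3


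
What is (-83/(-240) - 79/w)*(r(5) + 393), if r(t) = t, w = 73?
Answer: -2567299/8760 ≈ -293.07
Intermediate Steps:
(-83/(-240) - 79/w)*(r(5) + 393) = (-83/(-240) - 79/73)*(5 + 393) = (-83*(-1/240) - 79*1/73)*398 = (83/240 - 79/73)*398 = -12901/17520*398 = -2567299/8760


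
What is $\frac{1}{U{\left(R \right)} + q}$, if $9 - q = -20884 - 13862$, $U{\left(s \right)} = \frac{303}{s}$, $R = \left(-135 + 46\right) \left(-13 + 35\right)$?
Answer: $\frac{1958}{68049987} \approx 2.8773 \cdot 10^{-5}$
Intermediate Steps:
$R = -1958$ ($R = \left(-89\right) 22 = -1958$)
$q = 34755$ ($q = 9 - \left(-20884 - 13862\right) = 9 - -34746 = 9 + 34746 = 34755$)
$\frac{1}{U{\left(R \right)} + q} = \frac{1}{\frac{303}{-1958} + 34755} = \frac{1}{303 \left(- \frac{1}{1958}\right) + 34755} = \frac{1}{- \frac{303}{1958} + 34755} = \frac{1}{\frac{68049987}{1958}} = \frac{1958}{68049987}$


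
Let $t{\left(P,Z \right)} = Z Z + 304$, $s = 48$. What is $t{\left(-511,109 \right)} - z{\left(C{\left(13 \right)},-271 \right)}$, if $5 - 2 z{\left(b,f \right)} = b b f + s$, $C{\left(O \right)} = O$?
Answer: $-10693$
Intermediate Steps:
$t{\left(P,Z \right)} = 304 + Z^{2}$ ($t{\left(P,Z \right)} = Z^{2} + 304 = 304 + Z^{2}$)
$z{\left(b,f \right)} = - \frac{43}{2} - \frac{f b^{2}}{2}$ ($z{\left(b,f \right)} = \frac{5}{2} - \frac{b b f + 48}{2} = \frac{5}{2} - \frac{b^{2} f + 48}{2} = \frac{5}{2} - \frac{f b^{2} + 48}{2} = \frac{5}{2} - \frac{48 + f b^{2}}{2} = \frac{5}{2} - \left(24 + \frac{f b^{2}}{2}\right) = - \frac{43}{2} - \frac{f b^{2}}{2}$)
$t{\left(-511,109 \right)} - z{\left(C{\left(13 \right)},-271 \right)} = \left(304 + 109^{2}\right) - \left(- \frac{43}{2} - - \frac{271 \cdot 13^{2}}{2}\right) = \left(304 + 11881\right) - \left(- \frac{43}{2} - \left(- \frac{271}{2}\right) 169\right) = 12185 - \left(- \frac{43}{2} + \frac{45799}{2}\right) = 12185 - 22878 = -10693$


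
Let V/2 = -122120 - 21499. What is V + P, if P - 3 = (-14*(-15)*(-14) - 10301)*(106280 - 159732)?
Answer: 707470697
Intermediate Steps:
V = -287238 (V = 2*(-122120 - 21499) = 2*(-143619) = -287238)
P = 707757935 (P = 3 + (-14*(-15)*(-14) - 10301)*(106280 - 159732) = 3 + (210*(-14) - 10301)*(-53452) = 3 + (-2940 - 10301)*(-53452) = 3 - 13241*(-53452) = 3 + 707757932 = 707757935)
V + P = -287238 + 707757935 = 707470697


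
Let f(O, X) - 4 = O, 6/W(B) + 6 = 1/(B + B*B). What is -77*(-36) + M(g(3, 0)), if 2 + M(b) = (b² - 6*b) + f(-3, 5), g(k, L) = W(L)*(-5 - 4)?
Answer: 2771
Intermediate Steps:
W(B) = 6/(-6 + 1/(B + B²)) (W(B) = 6/(-6 + 1/(B + B*B)) = 6/(-6 + 1/(B + B²)))
f(O, X) = 4 + O
g(k, L) = 54*L*(1 + L)/(-1 + 6*L + 6*L²) (g(k, L) = (-6*L*(1 + L)/(-1 + 6*L + 6*L²))*(-5 - 4) = -6*L*(1 + L)/(-1 + 6*L + 6*L²)*(-9) = 54*L*(1 + L)/(-1 + 6*L + 6*L²))
M(b) = -1 + b² - 6*b (M(b) = -2 + ((b² - 6*b) + (4 - 3)) = -2 + ((b² - 6*b) + 1) = -2 + (1 + b² - 6*b) = -1 + b² - 6*b)
-77*(-36) + M(g(3, 0)) = -77*(-36) + (-1 + (54*0*(1 + 0)/(-1 + 6*0 + 6*0²))² - 324*0*(1 + 0)/(-1 + 6*0 + 6*0²)) = 2772 + (-1 + (54*0*1/(-1 + 0 + 6*0))² - 324*0/(-1 + 0 + 6*0)) = 2772 + (-1 + (54*0*1/(-1 + 0 + 0))² - 324*0/(-1 + 0 + 0)) = 2772 + (-1 + (54*0*1/(-1))² - 324*0/(-1)) = 2772 + (-1 + (54*0*(-1)*1)² - 324*0*(-1)) = 2772 + (-1 + 0² - 6*0) = 2772 + (-1 + 0 + 0) = 2772 - 1 = 2771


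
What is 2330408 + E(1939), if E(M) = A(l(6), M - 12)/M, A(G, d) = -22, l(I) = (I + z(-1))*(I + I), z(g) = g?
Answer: 4518661090/1939 ≈ 2.3304e+6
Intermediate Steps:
l(I) = 2*I*(-1 + I) (l(I) = (I - 1)*(I + I) = (-1 + I)*(2*I) = 2*I*(-1 + I))
E(M) = -22/M
2330408 + E(1939) = 2330408 - 22/1939 = 4518661090/1939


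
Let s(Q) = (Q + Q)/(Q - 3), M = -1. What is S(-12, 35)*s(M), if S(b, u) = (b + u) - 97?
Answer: -37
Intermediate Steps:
S(b, u) = -97 + b + u
s(Q) = 2*Q/(-3 + Q) (s(Q) = (2*Q)/(-3 + Q) = 2*Q/(-3 + Q))
S(-12, 35)*s(M) = (-97 - 12 + 35)*(2*(-1)/(-3 - 1)) = -148*(-1)/(-4) = -148*(-1)*(-1)/4 = -74*½ = -37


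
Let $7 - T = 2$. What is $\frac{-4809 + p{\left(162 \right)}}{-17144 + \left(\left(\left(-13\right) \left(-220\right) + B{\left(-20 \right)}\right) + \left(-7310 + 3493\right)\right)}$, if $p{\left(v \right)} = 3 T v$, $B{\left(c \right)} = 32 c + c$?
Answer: $\frac{2379}{18761} \approx 0.12681$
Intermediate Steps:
$T = 5$ ($T = 7 - 2 = 5$)
$B{\left(c \right)} = 33 c$
$p{\left(v \right)} = 15 v$ ($p{\left(v \right)} = 3 \cdot 5 v = 15 v$)
$\frac{-4809 + p{\left(162 \right)}}{-17144 + \left(\left(\left(-13\right) \left(-220\right) + B{\left(-20 \right)}\right) + \left(-7310 + 3493\right)\right)} = \frac{-4809 + 15 \cdot 162}{-17144 + \left(\left(\left(-13\right) \left(-220\right) + 33 \left(-20\right)\right) + \left(-7310 + 3493\right)\right)} = \frac{-4809 + 2430}{-17144 + \left(\left(2860 - 660\right) - 3817\right)} = - \frac{2379}{-17144 + \left(2200 - 3817\right)} = - \frac{2379}{-17144 - 1617} = - \frac{2379}{-18761} = \left(-2379\right) \left(- \frac{1}{18761}\right) = \frac{2379}{18761}$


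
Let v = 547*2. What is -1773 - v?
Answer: -2867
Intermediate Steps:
v = 1094
-1773 - v = -1773 - 1*1094 = -1773 - 1094 = -2867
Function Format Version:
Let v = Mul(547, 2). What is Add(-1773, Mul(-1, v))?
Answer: -2867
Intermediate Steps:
v = 1094
Add(-1773, Mul(-1, v)) = Add(-1773, Mul(-1, 1094)) = Add(-1773, -1094) = -2867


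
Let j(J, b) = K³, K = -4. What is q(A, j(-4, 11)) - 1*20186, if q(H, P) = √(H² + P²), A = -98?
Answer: -20186 + 10*√137 ≈ -20069.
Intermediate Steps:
j(J, b) = -64 (j(J, b) = (-4)³ = -64)
q(A, j(-4, 11)) - 1*20186 = √((-98)² + (-64)²) - 1*20186 = √(9604 + 4096) - 20186 = √13700 - 20186 = 10*√137 - 20186 = -20186 + 10*√137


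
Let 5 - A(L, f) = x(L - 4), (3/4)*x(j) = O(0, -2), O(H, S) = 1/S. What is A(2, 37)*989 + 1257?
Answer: 20584/3 ≈ 6861.3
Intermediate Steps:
x(j) = -2/3 (x(j) = (4/3)/(-2) = (4/3)*(-1/2) = -2/3)
A(L, f) = 17/3 (A(L, f) = 5 - 1*(-2/3) = 5 + 2/3 = 17/3)
A(2, 37)*989 + 1257 = (17/3)*989 + 1257 = 16813/3 + 1257 = 20584/3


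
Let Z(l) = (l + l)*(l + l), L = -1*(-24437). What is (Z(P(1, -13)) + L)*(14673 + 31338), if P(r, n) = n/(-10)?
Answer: 28117046034/25 ≈ 1.1247e+9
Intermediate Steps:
P(r, n) = -n/10 (P(r, n) = n*(-1/10) = -n/10)
L = 24437
Z(l) = 4*l**2 (Z(l) = (2*l)*(2*l) = 4*l**2)
(Z(P(1, -13)) + L)*(14673 + 31338) = (4*(-1/10*(-13))**2 + 24437)*(14673 + 31338) = (4*(13/10)**2 + 24437)*46011 = (4*(169/100) + 24437)*46011 = (169/25 + 24437)*46011 = (611094/25)*46011 = 28117046034/25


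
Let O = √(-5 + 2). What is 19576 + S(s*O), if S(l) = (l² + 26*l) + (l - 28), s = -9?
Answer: 19305 - 243*I*√3 ≈ 19305.0 - 420.89*I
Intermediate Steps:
O = I*√3 (O = √(-3) = I*√3 ≈ 1.732*I)
S(l) = -28 + l² + 27*l (S(l) = (l² + 26*l) + (-28 + l) = -28 + l² + 27*l)
19576 + S(s*O) = 19576 + (-28 + (-9*I*√3)² + 27*(-9*I*√3)) = 19576 + (-28 - 243 - 243*I*√3) = 19576 + (-271 - 243*I*√3) = 19305 - 243*I*√3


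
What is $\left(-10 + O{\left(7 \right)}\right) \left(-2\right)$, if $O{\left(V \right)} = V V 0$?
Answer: $20$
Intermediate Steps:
$O{\left(V \right)} = 0$ ($O{\left(V \right)} = V^{2} \cdot 0 = 0$)
$\left(-10 + O{\left(7 \right)}\right) \left(-2\right) = \left(-10 + 0\right) \left(-2\right) = \left(-10\right) \left(-2\right) = 20$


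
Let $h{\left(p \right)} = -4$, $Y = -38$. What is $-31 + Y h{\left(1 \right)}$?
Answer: $121$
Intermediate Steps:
$-31 + Y h{\left(1 \right)} = -31 - -152 = -31 + 152 = 121$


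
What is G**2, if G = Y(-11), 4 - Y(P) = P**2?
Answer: 13689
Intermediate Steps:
Y(P) = 4 - P**2
G = -117 (G = 4 - 1*(-11)**2 = 4 - 1*121 = 4 - 121 = -117)
G**2 = (-117)**2 = 13689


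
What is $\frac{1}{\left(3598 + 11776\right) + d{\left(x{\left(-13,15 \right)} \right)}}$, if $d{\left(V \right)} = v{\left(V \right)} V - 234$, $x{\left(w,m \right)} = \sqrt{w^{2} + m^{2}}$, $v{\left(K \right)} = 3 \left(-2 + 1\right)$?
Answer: $\frac{7570}{114608027} + \frac{3 \sqrt{394}}{229216054} \approx 6.6311 \cdot 10^{-5}$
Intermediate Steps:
$v{\left(K \right)} = -3$ ($v{\left(K \right)} = 3 \left(-1\right) = -3$)
$x{\left(w,m \right)} = \sqrt{m^{2} + w^{2}}$
$d{\left(V \right)} = -234 - 3 V$ ($d{\left(V \right)} = - 3 V - 234 = -234 - 3 V$)
$\frac{1}{\left(3598 + 11776\right) + d{\left(x{\left(-13,15 \right)} \right)}} = \frac{1}{\left(3598 + 11776\right) - \left(234 + 3 \sqrt{15^{2} + \left(-13\right)^{2}}\right)} = \frac{1}{15374 - \left(234 + 3 \sqrt{225 + 169}\right)} = \frac{1}{15374 - \left(234 + 3 \sqrt{394}\right)} = \frac{1}{15140 - 3 \sqrt{394}}$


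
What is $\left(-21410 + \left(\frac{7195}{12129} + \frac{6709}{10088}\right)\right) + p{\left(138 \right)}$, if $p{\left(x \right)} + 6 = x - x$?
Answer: $- \frac{201557776447}{9412104} \approx -21415.0$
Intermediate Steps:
$p{\left(x \right)} = -6$ ($p{\left(x \right)} = -6 + \left(x - x\right) = -6 + 0 = -6$)
$\left(-21410 + \left(\frac{7195}{12129} + \frac{6709}{10088}\right)\right) + p{\left(138 \right)} = \left(-21410 + \left(\frac{7195}{12129} + \frac{6709}{10088}\right)\right) - 6 = \left(-21410 + \frac{11842817}{9412104}\right) - 6 = - \frac{201501303823}{9412104} - 6 = - \frac{201557776447}{9412104}$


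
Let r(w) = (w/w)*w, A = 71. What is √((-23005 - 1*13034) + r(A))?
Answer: 8*I*√562 ≈ 189.65*I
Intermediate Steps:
r(w) = w (r(w) = 1*w = w)
√((-23005 - 1*13034) + r(A)) = √((-23005 - 1*13034) + 71) = √((-23005 - 13034) + 71) = √(-36039 + 71) = √(-35968) = 8*I*√562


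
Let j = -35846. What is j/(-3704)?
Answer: 17923/1852 ≈ 9.6776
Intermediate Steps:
j/(-3704) = -35846/(-3704) = -35846*(-1/3704) = 17923/1852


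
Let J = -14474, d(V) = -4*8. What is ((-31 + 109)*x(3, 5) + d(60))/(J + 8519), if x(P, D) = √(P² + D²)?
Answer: 32/5955 - 26*√34/1985 ≈ -0.071002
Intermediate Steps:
x(P, D) = √(D² + P²)
d(V) = -32
((-31 + 109)*x(3, 5) + d(60))/(J + 8519) = ((-31 + 109)*√(5² + 3²) - 32)/(-14474 + 8519) = (78*√(25 + 9) - 32)/(-5955) = (78*√34 - 32)*(-1/5955) = (-32 + 78*√34)*(-1/5955) = 32/5955 - 26*√34/1985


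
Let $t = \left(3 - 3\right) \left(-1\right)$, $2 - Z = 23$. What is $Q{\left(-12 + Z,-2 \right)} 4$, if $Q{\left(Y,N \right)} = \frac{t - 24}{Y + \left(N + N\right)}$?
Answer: $\frac{96}{37} \approx 2.5946$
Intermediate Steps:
$Z = -21$ ($Z = 2 - 23 = -21$)
$t = 0$ ($t = 0 \left(-1\right) = 0$)
$Q{\left(Y,N \right)} = - \frac{24}{Y + 2 N}$ ($Q{\left(Y,N \right)} = \frac{0 - 24}{Y + \left(N + N\right)} = - \frac{24}{Y + 2 N}$)
$Q{\left(-12 + Z,-2 \right)} 4 = - \frac{24}{\left(-12 - 21\right) + 2 \left(-2\right)} 4 = - \frac{24}{-33 - 4} \cdot 4 = - \frac{24}{-37} \cdot 4 = \left(-24\right) \left(- \frac{1}{37}\right) 4 = \frac{24}{37} \cdot 4 = \frac{96}{37}$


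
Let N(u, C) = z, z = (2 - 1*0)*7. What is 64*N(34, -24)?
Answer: 896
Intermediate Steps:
z = 14 (z = (2 + 0)*7 = 2*7 = 14)
N(u, C) = 14
64*N(34, -24) = 64*14 = 896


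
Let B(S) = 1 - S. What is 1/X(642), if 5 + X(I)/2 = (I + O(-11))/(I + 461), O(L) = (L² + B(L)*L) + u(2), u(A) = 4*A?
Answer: -1103/9752 ≈ -0.11311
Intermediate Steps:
O(L) = 8 + L² + L*(1 - L) (O(L) = (L² + (1 - L)*L) + 4*2 = (L² + L*(1 - L)) + 8 = 8 + L² + L*(1 - L))
X(I) = -10 + 2*(-3 + I)/(461 + I) (X(I) = -10 + 2*((I + (8 - 11))/(I + 461)) = -10 + 2*((I - 3)/(461 + I)) = -10 + 2*((-3 + I)/(461 + I)) = -10 + 2*(-3 + I)/(461 + I))
1/X(642) = 1/(8*(-577 - 1*642)/(461 + 642)) = 1/(8*(-577 - 642)/1103) = 1/(8*(1/1103)*(-1219)) = 1/(-9752/1103) = -1103/9752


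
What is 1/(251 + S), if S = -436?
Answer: -1/185 ≈ -0.0054054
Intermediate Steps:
1/(251 + S) = 1/(251 - 436) = 1/(-185) = -1/185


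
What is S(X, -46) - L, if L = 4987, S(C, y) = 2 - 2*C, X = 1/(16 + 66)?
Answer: -204386/41 ≈ -4985.0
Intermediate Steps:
X = 1/82 ≈ 0.012195
S(X, -46) - L = (2 - 2*1/82) - 1*4987 = (2 - 1/41) - 4987 = 81/41 - 4987 = -204386/41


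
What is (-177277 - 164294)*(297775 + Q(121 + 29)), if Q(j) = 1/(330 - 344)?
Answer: -1423957921779/14 ≈ -1.0171e+11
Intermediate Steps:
Q(j) = -1/14 (Q(j) = 1/(-14) = -1/14)
(-177277 - 164294)*(297775 + Q(121 + 29)) = (-177277 - 164294)*(297775 - 1/14) = -341571*4168849/14 = -1423957921779/14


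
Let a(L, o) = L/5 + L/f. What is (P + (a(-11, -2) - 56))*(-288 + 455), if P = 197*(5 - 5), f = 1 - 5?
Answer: -185203/20 ≈ -9260.2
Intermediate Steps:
f = -4
a(L, o) = -L/20 (a(L, o) = L/5 + L/(-4) = L*(⅕) + L*(-¼) = L/5 - L/4 = -L/20)
P = 0 (P = 197*0 = 0)
(P + (a(-11, -2) - 56))*(-288 + 455) = (0 + (-1/20*(-11) - 56))*(-288 + 455) = (0 + (11/20 - 56))*167 = (0 - 1109/20)*167 = -1109/20*167 = -185203/20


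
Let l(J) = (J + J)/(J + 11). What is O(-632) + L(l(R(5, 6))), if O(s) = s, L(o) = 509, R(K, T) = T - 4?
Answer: -123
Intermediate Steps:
R(K, T) = -4 + T
l(J) = 2*J/(11 + J) (l(J) = (2*J)/(11 + J) = 2*J/(11 + J))
O(-632) + L(l(R(5, 6))) = -632 + 509 = -123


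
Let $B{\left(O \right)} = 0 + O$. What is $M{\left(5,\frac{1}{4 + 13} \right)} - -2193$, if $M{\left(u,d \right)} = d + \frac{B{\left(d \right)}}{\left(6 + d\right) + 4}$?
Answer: $\frac{6375239}{2907} \approx 2193.1$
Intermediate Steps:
$B{\left(O \right)} = O$
$M{\left(u,d \right)} = d + \frac{d}{10 + d}$ ($M{\left(u,d \right)} = d + \frac{d}{\left(6 + d\right) + 4} = d + \frac{d}{10 + d}$)
$M{\left(5,\frac{1}{4 + 13} \right)} - -2193 = \frac{11 + \frac{1}{4 + 13}}{\left(4 + 13\right) \left(10 + \frac{1}{4 + 13}\right)} - -2193 = \frac{11 + \frac{1}{17}}{17 \left(10 + \frac{1}{17}\right)} + 2193 = \frac{1}{17} \frac{1}{\frac{171}{17}} \cdot \frac{188}{17} + 2193 = \frac{1}{17} \cdot \frac{17}{171} \cdot \frac{188}{17} + 2193 = \frac{188}{2907} + 2193 = \frac{6375239}{2907}$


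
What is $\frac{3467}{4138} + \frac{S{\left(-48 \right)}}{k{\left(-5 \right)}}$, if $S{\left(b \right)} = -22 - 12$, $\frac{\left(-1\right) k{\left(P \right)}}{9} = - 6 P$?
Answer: $\frac{538391}{558630} \approx 0.96377$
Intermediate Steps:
$k{\left(P \right)} = 54 P$ ($k{\left(P \right)} = - 9 \left(- 6 P\right) = 54 P$)
$S{\left(b \right)} = -34$
$\frac{3467}{4138} + \frac{S{\left(-48 \right)}}{k{\left(-5 \right)}} = \frac{3467}{4138} - \frac{34}{54 \left(-5\right)} = 3467 \cdot \frac{1}{4138} - \frac{34}{-270} = \frac{3467}{4138} - - \frac{17}{135} = \frac{3467}{4138} + \frac{17}{135} = \frac{538391}{558630}$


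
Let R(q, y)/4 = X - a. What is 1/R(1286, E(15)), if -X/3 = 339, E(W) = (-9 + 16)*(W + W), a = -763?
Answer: -1/1016 ≈ -0.00098425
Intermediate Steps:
E(W) = 14*W (E(W) = 7*(2*W) = 14*W)
X = -1017 (X = -3*339 = -1017)
R(q, y) = -1016 (R(q, y) = 4*(-1017 - 1*(-763)) = 4*(-1017 + 763) = 4*(-254) = -1016)
1/R(1286, E(15)) = 1/(-1016) = -1/1016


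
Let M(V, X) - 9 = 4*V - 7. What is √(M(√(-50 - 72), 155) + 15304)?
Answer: √(15306 + 4*I*√122) ≈ 123.72 + 0.1786*I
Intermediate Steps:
M(V, X) = 2 + 4*V (M(V, X) = 9 + (4*V - 7) = 9 + (-7 + 4*V) = 2 + 4*V)
√(M(√(-50 - 72), 155) + 15304) = √((2 + 4*√(-50 - 72)) + 15304) = √((2 + 4*√(-122)) + 15304) = √((2 + 4*(I*√122)) + 15304) = √((2 + 4*I*√122) + 15304) = √(15306 + 4*I*√122)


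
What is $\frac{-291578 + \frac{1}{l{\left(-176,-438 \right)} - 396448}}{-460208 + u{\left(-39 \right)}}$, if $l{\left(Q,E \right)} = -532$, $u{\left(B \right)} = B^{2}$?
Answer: $\frac{115750634441}{182089565260} \approx 0.63568$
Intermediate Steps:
$\frac{-291578 + \frac{1}{l{\left(-176,-438 \right)} - 396448}}{-460208 + u{\left(-39 \right)}} = \frac{-291578 + \frac{1}{-532 - 396448}}{-460208 + \left(-39\right)^{2}} = \frac{-291578 + \frac{1}{-396980}}{-460208 + 1521} = \frac{-291578 - \frac{1}{396980}}{-458687} = \left(- \frac{115750634441}{396980}\right) \left(- \frac{1}{458687}\right) = \frac{115750634441}{182089565260}$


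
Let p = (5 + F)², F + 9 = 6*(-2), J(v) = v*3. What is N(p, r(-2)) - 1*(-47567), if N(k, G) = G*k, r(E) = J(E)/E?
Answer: 48335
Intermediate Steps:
J(v) = 3*v
F = -21 (F = -9 + 6*(-2) = -9 - 12 = -21)
r(E) = 3 (r(E) = (3*E)/E = 3)
p = 256 (p = (5 - 21)² = (-16)² = 256)
N(p, r(-2)) - 1*(-47567) = 3*256 - 1*(-47567) = 768 + 47567 = 48335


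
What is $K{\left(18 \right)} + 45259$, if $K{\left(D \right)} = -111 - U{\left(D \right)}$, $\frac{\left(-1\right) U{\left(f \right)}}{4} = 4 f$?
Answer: $45436$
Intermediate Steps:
$U{\left(f \right)} = - 16 f$ ($U{\left(f \right)} = - 4 \cdot 4 f = - 16 f$)
$K{\left(D \right)} = -111 + 16 D$ ($K{\left(D \right)} = -111 - - 16 D = -111 + 16 D$)
$K{\left(18 \right)} + 45259 = \left(-111 + 16 \cdot 18\right) + 45259 = \left(-111 + 288\right) + 45259 = 177 + 45259 = 45436$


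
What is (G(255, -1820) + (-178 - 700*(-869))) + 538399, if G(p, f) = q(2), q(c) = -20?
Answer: 1146501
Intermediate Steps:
G(p, f) = -20
(G(255, -1820) + (-178 - 700*(-869))) + 538399 = (-20 + (-178 - 700*(-869))) + 538399 = (-20 + (-178 + 608300)) + 538399 = (-20 + 608122) + 538399 = 608102 + 538399 = 1146501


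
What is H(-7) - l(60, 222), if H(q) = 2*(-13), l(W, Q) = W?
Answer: -86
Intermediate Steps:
H(q) = -26
H(-7) - l(60, 222) = -26 - 1*60 = -26 - 60 = -86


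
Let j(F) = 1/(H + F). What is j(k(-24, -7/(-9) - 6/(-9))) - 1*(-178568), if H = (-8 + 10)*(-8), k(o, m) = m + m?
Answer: 21071015/118 ≈ 1.7857e+5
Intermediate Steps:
k(o, m) = 2*m
H = -16 (H = 2*(-8) = -16)
j(F) = 1/(-16 + F)
j(k(-24, -7/(-9) - 6/(-9))) - 1*(-178568) = 1/(-16 + 2*(-7/(-9) - 6/(-9))) - 1*(-178568) = 1/(-16 + 2*(-7*(-1/9) - 6*(-1/9))) + 178568 = 1/(-16 + 2*(7/9 + 2/3)) + 178568 = 1/(-16 + 2*(13/9)) + 178568 = 1/(-16 + 26/9) + 178568 = 1/(-118/9) + 178568 = -9/118 + 178568 = 21071015/118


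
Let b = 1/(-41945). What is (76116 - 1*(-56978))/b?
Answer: -5582627830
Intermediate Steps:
b = -1/41945 ≈ -2.3841e-5
(76116 - 1*(-56978))/b = (76116 - 1*(-56978))/(-1/41945) = (76116 + 56978)*(-41945) = 133094*(-41945) = -5582627830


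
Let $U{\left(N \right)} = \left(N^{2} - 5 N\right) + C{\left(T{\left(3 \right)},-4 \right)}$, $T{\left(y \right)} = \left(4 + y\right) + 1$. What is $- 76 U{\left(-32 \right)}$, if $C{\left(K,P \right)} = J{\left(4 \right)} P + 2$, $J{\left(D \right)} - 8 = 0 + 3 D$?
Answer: $-84056$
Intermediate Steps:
$J{\left(D \right)} = 8 + 3 D$ ($J{\left(D \right)} = 8 + \left(0 + 3 D\right) = 8 + 3 D$)
$T{\left(y \right)} = 5 + y$
$C{\left(K,P \right)} = 2 + 20 P$ ($C{\left(K,P \right)} = \left(8 + 3 \cdot 4\right) P + 2 = \left(8 + 12\right) P + 2 = 20 P + 2 = 2 + 20 P$)
$U{\left(N \right)} = -78 + N^{2} - 5 N$ ($U{\left(N \right)} = \left(N^{2} - 5 N\right) + \left(2 + 20 \left(-4\right)\right) = \left(N^{2} - 5 N\right) + \left(2 - 80\right) = \left(N^{2} - 5 N\right) - 78 = -78 + N^{2} - 5 N$)
$- 76 U{\left(-32 \right)} = - 76 \left(-78 + \left(-32\right)^{2} - -160\right) = - 76 \left(-78 + 1024 + 160\right) = \left(-76\right) 1106 = -84056$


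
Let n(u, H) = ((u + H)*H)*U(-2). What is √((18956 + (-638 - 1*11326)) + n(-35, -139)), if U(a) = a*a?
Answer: 2*√25934 ≈ 322.08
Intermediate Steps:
U(a) = a²
n(u, H) = 4*H*(H + u) (n(u, H) = ((u + H)*H)*(-2)² = ((H + u)*H)*4 = (H*(H + u))*4 = 4*H*(H + u))
√((18956 + (-638 - 1*11326)) + n(-35, -139)) = √((18956 + (-638 - 1*11326)) + 4*(-139)*(-139 - 35)) = √((18956 + (-638 - 11326)) + 4*(-139)*(-174)) = √((18956 - 11964) + 96744) = √(6992 + 96744) = √103736 = 2*√25934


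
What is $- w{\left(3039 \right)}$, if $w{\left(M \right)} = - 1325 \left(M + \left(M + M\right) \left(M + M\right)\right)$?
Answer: $48952287975$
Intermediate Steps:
$w{\left(M \right)} = - 5300 M^{2} - 1325 M$ ($w{\left(M \right)} = - 1325 \left(M + 2 M 2 M\right) = - 1325 \left(M + 4 M^{2}\right) = - 5300 M^{2} - 1325 M$)
$- w{\left(3039 \right)} = - \left(-1325\right) 3039 \left(1 + 4 \cdot 3039\right) = - \left(-1325\right) 3039 \left(1 + 12156\right) = - \left(-1325\right) 3039 \cdot 12157 = \left(-1\right) \left(-48952287975\right) = 48952287975$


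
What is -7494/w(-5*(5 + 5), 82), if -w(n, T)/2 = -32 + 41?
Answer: 1249/3 ≈ 416.33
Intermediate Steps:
w(n, T) = -18 (w(n, T) = -2*(-32 + 41) = -2*9 = -18)
-7494/w(-5*(5 + 5), 82) = -7494/(-18) = -7494*(-1/18) = 1249/3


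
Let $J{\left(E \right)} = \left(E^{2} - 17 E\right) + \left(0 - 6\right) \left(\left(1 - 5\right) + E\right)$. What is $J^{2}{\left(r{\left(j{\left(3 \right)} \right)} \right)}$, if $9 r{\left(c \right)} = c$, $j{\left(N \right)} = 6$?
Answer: $\frac{6724}{81} \approx 83.012$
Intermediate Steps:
$r{\left(c \right)} = \frac{c}{9}$
$J{\left(E \right)} = 24 + E^{2} - 23 E$ ($J{\left(E \right)} = \left(E^{2} - 17 E\right) - 6 \left(\left(1 - 5\right) + E\right) = \left(E^{2} - 17 E\right) - 6 \left(-4 + E\right) = \left(E^{2} - 17 E\right) - \left(-24 + 6 E\right) = 24 + E^{2} - 23 E$)
$J^{2}{\left(r{\left(j{\left(3 \right)} \right)} \right)} = \left(24 + \left(\frac{1}{9} \cdot 6\right)^{2} - 23 \cdot \frac{1}{9} \cdot 6\right)^{2} = \left(24 + \left(\frac{2}{3}\right)^{2} - \frac{46}{3}\right)^{2} = \left(24 + \frac{4}{9} - \frac{46}{3}\right)^{2} = \left(\frac{82}{9}\right)^{2} = \frac{6724}{81}$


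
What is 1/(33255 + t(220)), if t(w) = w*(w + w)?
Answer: 1/130055 ≈ 7.6891e-6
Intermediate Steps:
t(w) = 2*w² (t(w) = w*(2*w) = 2*w²)
1/(33255 + t(220)) = 1/(33255 + 2*220²) = 1/(33255 + 2*48400) = 1/(33255 + 96800) = 1/130055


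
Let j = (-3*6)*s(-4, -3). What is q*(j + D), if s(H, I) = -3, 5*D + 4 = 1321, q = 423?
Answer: 671301/5 ≈ 1.3426e+5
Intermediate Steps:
D = 1317/5 (D = -⅘ + (⅕)*1321 = -⅘ + 1321/5 = 1317/5 ≈ 263.40)
j = 54 (j = -3*6*(-3) = -18*(-3) = 54)
q*(j + D) = 423*(54 + 1317/5) = 423*(1587/5) = 671301/5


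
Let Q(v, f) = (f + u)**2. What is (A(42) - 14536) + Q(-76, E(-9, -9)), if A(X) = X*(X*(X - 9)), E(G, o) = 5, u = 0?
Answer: 43701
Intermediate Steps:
A(X) = X**2*(-9 + X) (A(X) = X*(X*(-9 + X)) = X**2*(-9 + X))
Q(v, f) = f**2 (Q(v, f) = (f + 0)**2 = f**2)
(A(42) - 14536) + Q(-76, E(-9, -9)) = (42**2*(-9 + 42) - 14536) + 5**2 = (1764*33 - 14536) + 25 = (58212 - 14536) + 25 = 43676 + 25 = 43701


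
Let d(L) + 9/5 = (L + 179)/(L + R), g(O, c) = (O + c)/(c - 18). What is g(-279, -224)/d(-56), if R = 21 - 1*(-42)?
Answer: 17605/133584 ≈ 0.13179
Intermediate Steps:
g(O, c) = (O + c)/(-18 + c)
R = 63 (R = 21 + 42 = 63)
d(L) = -9/5 + (179 + L)/(63 + L) (d(L) = -9/5 + (L + 179)/(L + 63) = -9/5 + (179 + L)/(63 + L))
g(-279, -224)/d(-56) = ((-279 - 224)/(-18 - 224))/((4*(82 - 1*(-56))/(5*(63 - 56)))) = (-503/(-242))/(((4/5)*(82 + 56)/7)) = (-1/242*(-503))/(((4/5)*(1/7)*138)) = 503/(242*(552/35)) = (503/242)*(35/552) = 17605/133584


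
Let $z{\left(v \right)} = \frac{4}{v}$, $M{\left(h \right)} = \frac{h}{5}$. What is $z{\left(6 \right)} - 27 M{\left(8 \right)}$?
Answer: $- \frac{638}{15} \approx -42.533$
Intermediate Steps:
$M{\left(h \right)} = \frac{h}{5}$ ($M{\left(h \right)} = h \frac{1}{5} = \frac{h}{5}$)
$z{\left(6 \right)} - 27 M{\left(8 \right)} = \frac{4}{6} - 27 \cdot \frac{1}{5} \cdot 8 = 4 \cdot \frac{1}{6} - \frac{216}{5} = \frac{2}{3} - \frac{216}{5} = - \frac{638}{15}$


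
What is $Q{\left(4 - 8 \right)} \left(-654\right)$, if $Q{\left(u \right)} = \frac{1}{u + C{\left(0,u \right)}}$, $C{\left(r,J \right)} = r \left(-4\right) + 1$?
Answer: $218$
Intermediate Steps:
$C{\left(r,J \right)} = 1 - 4 r$ ($C{\left(r,J \right)} = - 4 r + 1 = 1 - 4 r$)
$Q{\left(u \right)} = \frac{1}{1 + u}$ ($Q{\left(u \right)} = \frac{1}{u + \left(1 - 0\right)} = \frac{1}{u + \left(1 + 0\right)} = \frac{1}{u + 1} = \frac{1}{1 + u}$)
$Q{\left(4 - 8 \right)} \left(-654\right) = \frac{1}{1 + \left(4 - 8\right)} \left(-654\right) = \frac{1}{1 - 4} \left(-654\right) = \frac{1}{-3} \left(-654\right) = \left(- \frac{1}{3}\right) \left(-654\right) = 218$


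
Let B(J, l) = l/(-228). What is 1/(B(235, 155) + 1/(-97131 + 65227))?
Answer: -1818528/1236337 ≈ -1.4709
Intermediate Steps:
B(J, l) = -l/228 (B(J, l) = l*(-1/228) = -l/228)
1/(B(235, 155) + 1/(-97131 + 65227)) = 1/(-1/228*155 + 1/(-97131 + 65227)) = 1/(-155/228 + 1/(-31904)) = 1/(-155/228 - 1/31904) = 1/(-1236337/1818528) = -1818528/1236337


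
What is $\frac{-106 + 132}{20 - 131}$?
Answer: $- \frac{26}{111} \approx -0.23423$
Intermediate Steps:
$\frac{-106 + 132}{20 - 131} = \frac{1}{-111} \cdot 26 = \left(- \frac{1}{111}\right) 26 = - \frac{26}{111}$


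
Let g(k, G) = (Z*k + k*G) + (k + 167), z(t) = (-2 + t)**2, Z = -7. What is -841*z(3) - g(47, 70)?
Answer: -4016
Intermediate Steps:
g(k, G) = 167 - 6*k + G*k (g(k, G) = (-7*k + k*G) + (k + 167) = (-7*k + G*k) + (167 + k) = 167 - 6*k + G*k)
-841*z(3) - g(47, 70) = -841*(-2 + 3)**2 - (167 - 6*47 + 70*47) = -841*1**2 - (167 - 282 + 3290) = -841*1 - 1*3175 = -841 - 3175 = -4016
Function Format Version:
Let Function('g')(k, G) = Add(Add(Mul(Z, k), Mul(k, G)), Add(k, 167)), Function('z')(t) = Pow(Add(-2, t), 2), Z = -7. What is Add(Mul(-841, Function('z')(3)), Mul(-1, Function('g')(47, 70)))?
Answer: -4016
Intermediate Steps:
Function('g')(k, G) = Add(167, Mul(-6, k), Mul(G, k)) (Function('g')(k, G) = Add(Add(Mul(-7, k), Mul(k, G)), Add(k, 167)) = Add(Add(Mul(-7, k), Mul(G, k)), Add(167, k)) = Add(167, Mul(-6, k), Mul(G, k)))
Add(Mul(-841, Function('z')(3)), Mul(-1, Function('g')(47, 70))) = Add(Mul(-841, Pow(Add(-2, 3), 2)), Mul(-1, Add(167, Mul(-6, 47), Mul(70, 47)))) = Add(Mul(-841, Pow(1, 2)), Mul(-1, Add(167, -282, 3290))) = Add(Mul(-841, 1), Mul(-1, 3175)) = Add(-841, -3175) = -4016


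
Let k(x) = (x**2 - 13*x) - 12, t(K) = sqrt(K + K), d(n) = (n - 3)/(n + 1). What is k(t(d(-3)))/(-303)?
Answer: 2/101 + 13*sqrt(6)/303 ≈ 0.12490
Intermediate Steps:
d(n) = (-3 + n)/(1 + n)
t(K) = sqrt(2)*sqrt(K) (t(K) = sqrt(2*K) = sqrt(2)*sqrt(K))
k(x) = -12 + x**2 - 13*x
k(t(d(-3)))/(-303) = (-12 + (sqrt(2)*sqrt((-3 - 3)/(1 - 3)))**2 - 13*sqrt(2)*sqrt((-3 - 3)/(1 - 3)))/(-303) = -(-12 + (sqrt(2)*sqrt(-6/(-2)))**2 - 13*sqrt(2)*sqrt(-6/(-2)))/303 = -(-12 + (sqrt(2)*sqrt(-1/2*(-6)))**2 - 13*sqrt(2)*sqrt(-1/2*(-6)))/303 = -(-12 + (sqrt(2)*sqrt(3))**2 - 13*sqrt(2)*sqrt(3))/303 = -(-12 + (sqrt(6))**2 - 13*sqrt(6))/303 = -(-12 + 6 - 13*sqrt(6))/303 = -(-6 - 13*sqrt(6))/303 = 2/101 + 13*sqrt(6)/303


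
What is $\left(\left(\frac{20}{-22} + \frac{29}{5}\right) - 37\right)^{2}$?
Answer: $\frac{3118756}{3025} \approx 1031.0$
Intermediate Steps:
$\left(\left(\frac{20}{-22} + \frac{29}{5}\right) - 37\right)^{2} = \left(\left(20 \left(- \frac{1}{22}\right) + 29 \cdot \frac{1}{5}\right) - 37\right)^{2} = \left(\left(- \frac{10}{11} + \frac{29}{5}\right) - 37\right)^{2} = \left(\frac{269}{55} - 37\right)^{2} = \left(- \frac{1766}{55}\right)^{2} = \frac{3118756}{3025}$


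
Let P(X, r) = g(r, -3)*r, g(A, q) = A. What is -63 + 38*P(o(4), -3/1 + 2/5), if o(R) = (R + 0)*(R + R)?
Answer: 4847/25 ≈ 193.88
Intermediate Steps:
o(R) = 2*R² (o(R) = R*(2*R) = 2*R²)
P(X, r) = r² (P(X, r) = r*r = r²)
-63 + 38*P(o(4), -3/1 + 2/5) = -63 + 38*(-3/1 + 2/5)² = -63 + 38*(-3*1 + 2*(⅕))² = -63 + 38*(-3 + ⅖)² = -63 + 38*(-13/5)² = -63 + 38*(169/25) = -63 + 6422/25 = 4847/25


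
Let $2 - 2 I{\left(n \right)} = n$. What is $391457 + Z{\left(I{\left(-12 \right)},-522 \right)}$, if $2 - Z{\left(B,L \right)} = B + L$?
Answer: $391974$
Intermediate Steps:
$I{\left(n \right)} = 1 - \frac{n}{2}$
$Z{\left(B,L \right)} = 2 - B - L$ ($Z{\left(B,L \right)} = 2 - \left(B + L\right) = 2 - B - L$)
$391457 + Z{\left(I{\left(-12 \right)},-522 \right)} = 391457 - \left(-523 + 6\right) = 391457 + \left(2 - \left(1 + 6\right) + 522\right) = 391457 + \left(2 - 7 + 522\right) = 391457 + 517 = 391974$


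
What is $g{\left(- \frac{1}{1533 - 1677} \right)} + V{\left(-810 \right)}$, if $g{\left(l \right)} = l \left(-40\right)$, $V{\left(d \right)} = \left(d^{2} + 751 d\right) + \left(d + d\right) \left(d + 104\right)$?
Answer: $\frac{21447175}{18} \approx 1.1915 \cdot 10^{6}$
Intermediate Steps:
$V{\left(d \right)} = d^{2} + 751 d + 2 d \left(104 + d\right)$ ($V{\left(d \right)} = \left(d^{2} + 751 d\right) + 2 d \left(104 + d\right) = d^{2} + 751 d + 2 d \left(104 + d\right)$)
$g{\left(l \right)} = - 40 l$
$g{\left(- \frac{1}{1533 - 1677} \right)} + V{\left(-810 \right)} = - 40 \left(- \frac{1}{1533 - 1677}\right) - 810 \left(959 + 3 \left(-810\right)\right) = - 40 \left(- \frac{1}{-144}\right) - 810 \left(959 - 2430\right) = - 40 \left(\left(-1\right) \left(- \frac{1}{144}\right)\right) - -1191510 = \left(-40\right) \frac{1}{144} + 1191510 = - \frac{5}{18} + 1191510 = \frac{21447175}{18}$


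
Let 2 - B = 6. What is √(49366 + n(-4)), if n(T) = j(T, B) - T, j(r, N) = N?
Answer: √49366 ≈ 222.18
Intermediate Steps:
B = -4 (B = 2 - 1*6 = 2 - 6 = -4)
n(T) = -4 - T
√(49366 + n(-4)) = √(49366 + (-4 - 1*(-4))) = √(49366 + (-4 + 4)) = √(49366 + 0) = √49366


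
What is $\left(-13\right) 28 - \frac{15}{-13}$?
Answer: $- \frac{4717}{13} \approx -362.85$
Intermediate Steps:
$\left(-13\right) 28 - \frac{15}{-13} = -364 - - \frac{15}{13} = -364 + \frac{15}{13} = - \frac{4717}{13}$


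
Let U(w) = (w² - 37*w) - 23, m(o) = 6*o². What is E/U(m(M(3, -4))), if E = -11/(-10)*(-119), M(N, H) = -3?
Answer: -1309/8950 ≈ -0.14626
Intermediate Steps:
U(w) = -23 + w² - 37*w
E = -1309/10 (E = -11*(-⅒)*(-119) = -(-11)*(-119)/10 = -1*1309/10 = -1309/10 ≈ -130.90)
E/U(m(M(3, -4))) = -1309/(10*(-23 + (6*(-3)²)² - 222*(-3)²)) = -1309/(10*(-23 + (6*9)² - 222*9)) = -1309/(10*(-23 + 54² - 37*54)) = -1309/(10*(-23 + 2916 - 1998)) = -1309/10/895 = -1309/10*1/895 = -1309/8950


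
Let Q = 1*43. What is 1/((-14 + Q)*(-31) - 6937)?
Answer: -1/7836 ≈ -0.00012762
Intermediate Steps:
Q = 43
1/((-14 + Q)*(-31) - 6937) = 1/((-14 + 43)*(-31) - 6937) = 1/(29*(-31) - 6937) = 1/(-899 - 6937) = 1/(-7836) = -1/7836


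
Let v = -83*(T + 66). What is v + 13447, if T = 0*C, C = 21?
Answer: 7969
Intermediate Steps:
T = 0 (T = 0*21 = 0)
v = -5478 (v = -83*(0 + 66) = -83*66 = -5478)
v + 13447 = -5478 + 13447 = 7969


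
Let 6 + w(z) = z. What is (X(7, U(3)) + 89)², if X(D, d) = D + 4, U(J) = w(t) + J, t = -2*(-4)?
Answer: 10000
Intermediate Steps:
t = 8
w(z) = -6 + z
U(J) = 2 + J (U(J) = (-6 + 8) + J = 2 + J)
X(D, d) = 4 + D
(X(7, U(3)) + 89)² = ((4 + 7) + 89)² = (11 + 89)² = 100² = 10000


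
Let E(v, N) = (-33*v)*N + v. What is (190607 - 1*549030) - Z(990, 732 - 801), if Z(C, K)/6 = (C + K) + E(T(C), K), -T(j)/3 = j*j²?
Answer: 39786139832051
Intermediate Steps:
T(j) = -3*j³ (T(j) = -3*j*j² = -3*j³)
E(v, N) = v - 33*N*v (E(v, N) = -33*N*v + v = v - 33*N*v)
Z(C, K) = 6*C + 6*K - 18*C³*(1 - 33*K) (Z(C, K) = 6*((C + K) + (-3*C³)*(1 - 33*K)) = 6*((C + K) - 3*C³*(1 - 33*K)) = 6*(C + K - 3*C³*(1 - 33*K)) = 6*C + 6*K - 18*C³*(1 - 33*K))
(190607 - 1*549030) - Z(990, 732 - 801) = (190607 - 1*549030) - (6*990 + 6*(732 - 801) + 18*990³*(-1 + 33*(732 - 801))) = (190607 - 549030) - (5940 + 6*(-69) + 18*970299000*(-1 + 33*(-69))) = -358423 - (5940 - 414 + 18*970299000*(-1 - 2277)) = -358423 - (5940 - 414 + 18*970299000*(-2278)) = -358423 - (5940 - 414 - 39786140196000) = -358423 - 1*(-39786140190474) = -358423 + 39786140190474 = 39786139832051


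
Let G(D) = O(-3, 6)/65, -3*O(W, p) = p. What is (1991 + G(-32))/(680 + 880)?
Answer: 129413/101400 ≈ 1.2763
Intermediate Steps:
O(W, p) = -p/3
G(D) = -2/65 (G(D) = -⅓*6/65 = -2*1/65 = -2/65)
(1991 + G(-32))/(680 + 880) = (1991 - 2/65)/(680 + 880) = (129413/65)/1560 = (129413/65)*(1/1560) = 129413/101400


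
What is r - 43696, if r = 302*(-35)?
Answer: -54266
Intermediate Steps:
r = -10570
r - 43696 = -10570 - 43696 = -54266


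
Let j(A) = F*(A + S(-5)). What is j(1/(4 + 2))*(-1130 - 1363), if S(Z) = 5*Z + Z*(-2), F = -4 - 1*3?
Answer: -517713/2 ≈ -2.5886e+5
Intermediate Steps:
F = -7 (F = -4 - 3 = -7)
S(Z) = 3*Z (S(Z) = 5*Z - 2*Z = 3*Z)
j(A) = 105 - 7*A (j(A) = -7*(A + 3*(-5)) = -7*(A - 15) = -7*(-15 + A) = 105 - 7*A)
j(1/(4 + 2))*(-1130 - 1363) = (105 - 7/(4 + 2))*(-1130 - 1363) = (105 - 7/6)*(-2493) = (623/6)*(-2493) = -517713/2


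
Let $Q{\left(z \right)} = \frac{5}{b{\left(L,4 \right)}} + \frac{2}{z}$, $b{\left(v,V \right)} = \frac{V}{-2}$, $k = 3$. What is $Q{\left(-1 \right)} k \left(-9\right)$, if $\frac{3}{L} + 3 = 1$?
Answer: $\frac{243}{2} \approx 121.5$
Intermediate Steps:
$L = - \frac{3}{2}$ ($L = \frac{3}{-3 + 1} = \frac{3}{-2} = 3 \left(- \frac{1}{2}\right) = - \frac{3}{2} \approx -1.5$)
$b{\left(v,V \right)} = - \frac{V}{2}$ ($b{\left(v,V \right)} = V \left(- \frac{1}{2}\right) = - \frac{V}{2}$)
$Q{\left(z \right)} = - \frac{5}{2} + \frac{2}{z}$ ($Q{\left(z \right)} = \frac{5}{\left(- \frac{1}{2}\right) 4} + \frac{2}{z} = \frac{5}{-2} + \frac{2}{z} = 5 \left(- \frac{1}{2}\right) + \frac{2}{z} = - \frac{5}{2} + \frac{2}{z}$)
$Q{\left(-1 \right)} k \left(-9\right) = \left(- \frac{5}{2} + \frac{2}{-1}\right) 3 \left(-9\right) = \left(- \frac{5}{2} + 2 \left(-1\right)\right) 3 \left(-9\right) = \left(- \frac{5}{2} - 2\right) 3 \left(-9\right) = \left(- \frac{9}{2}\right) 3 \left(-9\right) = \left(- \frac{27}{2}\right) \left(-9\right) = \frac{243}{2}$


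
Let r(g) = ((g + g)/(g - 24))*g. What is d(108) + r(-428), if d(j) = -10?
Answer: -92722/113 ≈ -820.55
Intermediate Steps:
r(g) = 2*g²/(-24 + g) (r(g) = ((2*g)/(-24 + g))*g = (2*g/(-24 + g))*g = 2*g²/(-24 + g))
d(108) + r(-428) = -10 + 2*(-428)²/(-24 - 428) = -10 + 2*183184/(-452) = -10 + 2*183184*(-1/452) = -10 - 91592/113 = -92722/113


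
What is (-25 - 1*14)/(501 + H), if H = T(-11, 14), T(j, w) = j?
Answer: -39/490 ≈ -0.079592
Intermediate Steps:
H = -11
(-25 - 1*14)/(501 + H) = (-25 - 1*14)/(501 - 11) = (-25 - 14)/490 = -39*1/490 = -39/490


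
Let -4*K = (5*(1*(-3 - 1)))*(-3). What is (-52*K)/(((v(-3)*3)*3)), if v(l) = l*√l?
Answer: 260*I*√3/27 ≈ 16.679*I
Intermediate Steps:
v(l) = l^(3/2)
K = -15 (K = -5*(1*(-3 - 1))*(-3)/4 = -5*(1*(-4))*(-3)/4 = -5*(-4)*(-3)/4 = -(-5)*(-3) = -¼*60 = -15)
(-52*K)/(((v(-3)*3)*3)) = (-52*(-15))/((((-3)^(3/2)*3)*3)) = 780/(((-3*I*√3*3)*3)) = 780/((-9*I*√3*3)) = 780/((-27*I*√3)) = 780*(I*√3/81) = 260*I*√3/27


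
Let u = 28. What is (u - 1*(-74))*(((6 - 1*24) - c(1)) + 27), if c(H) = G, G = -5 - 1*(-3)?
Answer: 1122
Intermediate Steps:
G = -2 (G = -5 + 3 = -2)
c(H) = -2
(u - 1*(-74))*(((6 - 1*24) - c(1)) + 27) = (28 - 1*(-74))*(((6 - 1*24) - 1*(-2)) + 27) = (28 + 74)*(((6 - 24) + 2) + 27) = 102*((-18 + 2) + 27) = 102*(-16 + 27) = 102*11 = 1122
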